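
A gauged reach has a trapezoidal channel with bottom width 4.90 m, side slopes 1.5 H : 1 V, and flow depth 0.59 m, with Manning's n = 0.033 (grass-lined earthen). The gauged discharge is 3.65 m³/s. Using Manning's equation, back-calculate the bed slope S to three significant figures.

0.00326

A = (b + z·y)·y = (4.90 + 1.5×0.59)×0.59 = 3.413 m²
P = b + 2y√(1+z²) = 4.90 + 2×0.59×√(1+1.5²) = 7.027 m
R = A/P = 3.413/7.027 = 0.4857 m
S = (Q·n / (1·A·R^(2/3)))² = (3.65×0.033 / (1×3.413×0.6179))² = 0.003262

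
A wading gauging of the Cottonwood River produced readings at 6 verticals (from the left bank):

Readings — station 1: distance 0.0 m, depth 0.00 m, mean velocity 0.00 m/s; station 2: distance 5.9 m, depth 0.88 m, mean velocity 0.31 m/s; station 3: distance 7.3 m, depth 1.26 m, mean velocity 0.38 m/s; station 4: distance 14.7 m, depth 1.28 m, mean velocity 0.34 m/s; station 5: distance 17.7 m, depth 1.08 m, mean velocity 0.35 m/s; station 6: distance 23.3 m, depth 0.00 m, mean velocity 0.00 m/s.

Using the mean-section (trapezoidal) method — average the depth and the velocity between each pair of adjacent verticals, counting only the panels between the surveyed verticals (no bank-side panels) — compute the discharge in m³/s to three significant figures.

6.05 m³/s

Panel 1-2: Δb = 5.9 m, d̄ = (0.00+0.88)/2 = 0.44, v̄ = (0.00+0.31)/2 = 0.155 → q = 5.9×0.44×0.155 = 0.4024 m³/s
Panel 2-3: Δb = 1.4 m, d̄ = (0.88+1.26)/2 = 1.07, v̄ = (0.31+0.38)/2 = 0.345 → q = 1.4×1.07×0.345 = 0.5168 m³/s
Panel 3-4: Δb = 7.4 m, d̄ = (1.26+1.28)/2 = 1.27, v̄ = (0.38+0.34)/2 = 0.36 → q = 7.4×1.27×0.36 = 3.383 m³/s
Panel 4-5: Δb = 3 m, d̄ = (1.28+1.08)/2 = 1.18, v̄ = (0.34+0.35)/2 = 0.345 → q = 3×1.18×0.345 = 1.221 m³/s
Panel 5-6: Δb = 5.6 m, d̄ = (1.08+0.00)/2 = 0.54, v̄ = (0.35+0.00)/2 = 0.175 → q = 5.6×0.54×0.175 = 0.5292 m³/s
Q = Σ q = 6.053 m³/s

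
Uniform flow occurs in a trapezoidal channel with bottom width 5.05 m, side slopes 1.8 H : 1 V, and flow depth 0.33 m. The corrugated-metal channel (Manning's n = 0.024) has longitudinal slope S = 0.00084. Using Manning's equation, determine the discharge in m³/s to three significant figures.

A = (b + z·y)·y = (5.05 + 1.8×0.33)×0.33 = 1.863 m²
P = b + 2y√(1+z²) = 5.05 + 2×0.33×√(1+1.8²) = 6.409 m
R = A/P = 1.863/6.409 = 0.2906 m
Q = (1/n)·A·R^(2/3)·S^(1/2) = (1/0.024) × 1.863 × 0.2906^(2/3) × 0.00084^(1/2) = 0.9868 m³/s

0.987 m³/s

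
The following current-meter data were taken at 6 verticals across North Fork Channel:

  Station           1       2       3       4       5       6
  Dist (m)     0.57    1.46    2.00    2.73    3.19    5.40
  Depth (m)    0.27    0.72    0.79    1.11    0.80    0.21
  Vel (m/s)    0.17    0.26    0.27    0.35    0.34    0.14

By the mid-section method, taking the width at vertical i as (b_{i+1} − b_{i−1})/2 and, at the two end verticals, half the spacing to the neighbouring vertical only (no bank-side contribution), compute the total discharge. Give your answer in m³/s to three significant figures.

w_1 = (1.46 − 0.57)/2 = 0.445 m; q_1 = 0.17 × 0.27 × 0.445 = 0.02043 m³/s
w_2 = (2.00 − 0.57)/2 = 0.715 m; q_2 = 0.26 × 0.72 × 0.715 = 0.1338 m³/s
w_3 = (2.73 − 1.46)/2 = 0.635 m; q_3 = 0.27 × 0.79 × 0.635 = 0.1354 m³/s
w_4 = (3.19 − 2.00)/2 = 0.595 m; q_4 = 0.35 × 1.11 × 0.595 = 0.2312 m³/s
w_5 = (5.40 − 2.73)/2 = 1.335 m; q_5 = 0.34 × 0.80 × 1.335 = 0.3631 m³/s
w_6 = (5.40 − 3.19)/2 = 1.105 m; q_6 = 0.14 × 0.21 × 1.105 = 0.03249 m³/s
Q = Σ qᵢ = 0.9165 m³/s

0.916 m³/s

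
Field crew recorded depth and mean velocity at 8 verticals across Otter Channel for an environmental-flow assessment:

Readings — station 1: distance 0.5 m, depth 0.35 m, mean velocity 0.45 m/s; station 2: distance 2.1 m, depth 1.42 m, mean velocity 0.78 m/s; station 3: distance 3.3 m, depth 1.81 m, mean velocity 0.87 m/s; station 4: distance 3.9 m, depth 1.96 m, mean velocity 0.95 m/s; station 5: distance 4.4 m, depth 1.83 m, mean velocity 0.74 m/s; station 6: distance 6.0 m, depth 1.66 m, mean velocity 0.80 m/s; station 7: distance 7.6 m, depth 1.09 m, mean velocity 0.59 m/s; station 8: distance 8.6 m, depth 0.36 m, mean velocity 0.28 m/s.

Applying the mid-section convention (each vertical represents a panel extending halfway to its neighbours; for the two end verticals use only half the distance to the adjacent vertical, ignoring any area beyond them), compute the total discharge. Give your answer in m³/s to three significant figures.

w_1 = (2.1 − 0.5)/2 = 0.8 m; q_1 = 0.45 × 0.35 × 0.8 = 0.1260 m³/s
w_2 = (3.3 − 0.5)/2 = 1.4 m; q_2 = 0.78 × 1.42 × 1.4 = 1.551 m³/s
w_3 = (3.9 − 2.1)/2 = 0.9 m; q_3 = 0.87 × 1.81 × 0.9 = 1.417 m³/s
w_4 = (4.4 − 3.3)/2 = 0.55 m; q_4 = 0.95 × 1.96 × 0.55 = 1.024 m³/s
w_5 = (6.0 − 3.9)/2 = 1.05 m; q_5 = 0.74 × 1.83 × 1.05 = 1.422 m³/s
w_6 = (7.6 − 4.4)/2 = 1.6 m; q_6 = 0.80 × 1.66 × 1.6 = 2.125 m³/s
w_7 = (8.6 − 6.0)/2 = 1.3 m; q_7 = 0.59 × 1.09 × 1.3 = 0.8360 m³/s
w_8 = (8.6 − 7.6)/2 = 0.5 m; q_8 = 0.28 × 0.36 × 0.5 = 0.05040 m³/s
Q = Σ qᵢ = 8.551 m³/s

8.55 m³/s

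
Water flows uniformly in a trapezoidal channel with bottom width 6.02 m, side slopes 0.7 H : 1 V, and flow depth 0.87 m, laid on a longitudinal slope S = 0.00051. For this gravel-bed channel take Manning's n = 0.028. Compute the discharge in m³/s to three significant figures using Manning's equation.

3.70 m³/s

A = (b + z·y)·y = (6.02 + 0.7×0.87)×0.87 = 5.767 m²
P = b + 2y√(1+z²) = 6.02 + 2×0.87×√(1+0.7²) = 8.144 m
R = A/P = 5.767/8.144 = 0.7082 m
Q = (1/n)·A·R^(2/3)·S^(1/2) = (1/0.028) × 5.767 × 0.7082^(2/3) × 0.00051^(1/2) = 3.696 m³/s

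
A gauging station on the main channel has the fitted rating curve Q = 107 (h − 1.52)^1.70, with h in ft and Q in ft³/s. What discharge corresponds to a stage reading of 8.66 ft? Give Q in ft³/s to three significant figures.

Q = 107 × (8.66 − 1.52)^1.70 = 107 × 7.14^1.70 = 3025 ft³/s

3020 ft³/s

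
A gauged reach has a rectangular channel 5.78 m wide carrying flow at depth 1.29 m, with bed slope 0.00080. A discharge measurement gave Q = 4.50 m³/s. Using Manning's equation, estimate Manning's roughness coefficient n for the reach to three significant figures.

A = b·y = 5.78 × 1.29 = 7.456 m²
P = b + 2y = 5.78 + 2×1.29 = 8.360 m
R = A/P = 7.456/8.360 = 0.8919 m
n = (1/Q)·A·R^(2/3)·S^(1/2) = (1/4.50) × 7.456 × 0.9266 × 0.02828 = 0.04342

0.0434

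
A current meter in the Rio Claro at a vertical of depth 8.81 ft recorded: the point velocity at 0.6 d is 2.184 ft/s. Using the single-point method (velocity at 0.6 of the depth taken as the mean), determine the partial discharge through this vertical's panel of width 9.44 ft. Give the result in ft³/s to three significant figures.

182 ft³/s

v̄ = v₀.₆ = 2.184 ft/s
q = v̄ × d × w = 2.184 × 8.81 × 9.44 = 181.6 ft³/s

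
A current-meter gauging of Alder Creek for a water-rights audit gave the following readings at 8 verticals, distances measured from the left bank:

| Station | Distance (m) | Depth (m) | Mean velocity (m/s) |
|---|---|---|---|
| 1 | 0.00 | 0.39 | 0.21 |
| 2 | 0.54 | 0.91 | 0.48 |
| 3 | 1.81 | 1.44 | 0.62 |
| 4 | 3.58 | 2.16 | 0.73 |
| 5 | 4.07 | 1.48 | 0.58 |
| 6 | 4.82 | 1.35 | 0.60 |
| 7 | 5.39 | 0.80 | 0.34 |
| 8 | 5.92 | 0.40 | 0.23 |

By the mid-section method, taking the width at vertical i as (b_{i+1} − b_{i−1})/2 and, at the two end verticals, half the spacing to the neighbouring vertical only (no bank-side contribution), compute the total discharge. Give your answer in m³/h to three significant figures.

w_1 = (0.54 − 0.00)/2 = 0.27 m; q_1 = 0.21 × 0.39 × 0.27 = 0.02211 m³/s
w_2 = (1.81 − 0.00)/2 = 0.905 m; q_2 = 0.48 × 0.91 × 0.905 = 0.3953 m³/s
w_3 = (3.58 − 0.54)/2 = 1.52 m; q_3 = 0.62 × 1.44 × 1.52 = 1.357 m³/s
w_4 = (4.07 − 1.81)/2 = 1.13 m; q_4 = 0.73 × 2.16 × 1.13 = 1.782 m³/s
w_5 = (4.82 − 3.58)/2 = 0.62 m; q_5 = 0.58 × 1.48 × 0.62 = 0.5322 m³/s
w_6 = (5.39 − 4.07)/2 = 0.66 m; q_6 = 0.60 × 1.35 × 0.66 = 0.5346 m³/s
w_7 = (5.92 − 4.82)/2 = 0.55 m; q_7 = 0.34 × 0.80 × 0.55 = 0.1496 m³/s
w_8 = (5.92 − 5.39)/2 = 0.265 m; q_8 = 0.23 × 0.40 × 0.265 = 0.02438 m³/s
Q = Σ qᵢ = 4.797 m³/s
= 4.797 × 3600 = 17270 m³/h

17300 m³/h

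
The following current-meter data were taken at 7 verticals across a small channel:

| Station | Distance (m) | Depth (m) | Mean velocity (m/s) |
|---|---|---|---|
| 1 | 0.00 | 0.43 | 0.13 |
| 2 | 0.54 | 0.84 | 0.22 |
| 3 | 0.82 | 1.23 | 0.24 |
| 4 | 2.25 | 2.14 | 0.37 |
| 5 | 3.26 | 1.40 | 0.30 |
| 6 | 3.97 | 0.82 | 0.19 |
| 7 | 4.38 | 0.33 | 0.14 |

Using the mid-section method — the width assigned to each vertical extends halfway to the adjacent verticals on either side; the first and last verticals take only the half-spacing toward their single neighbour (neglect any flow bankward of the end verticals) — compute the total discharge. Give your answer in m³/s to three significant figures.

w_1 = (0.54 − 0.00)/2 = 0.27 m; q_1 = 0.13 × 0.43 × 0.27 = 0.01509 m³/s
w_2 = (0.82 − 0.00)/2 = 0.41 m; q_2 = 0.22 × 0.84 × 0.41 = 0.07577 m³/s
w_3 = (2.25 − 0.54)/2 = 0.855 m; q_3 = 0.24 × 1.23 × 0.855 = 0.2524 m³/s
w_4 = (3.26 − 0.82)/2 = 1.22 m; q_4 = 0.37 × 2.14 × 1.22 = 0.9660 m³/s
w_5 = (3.97 − 2.25)/2 = 0.86 m; q_5 = 0.30 × 1.40 × 0.86 = 0.3612 m³/s
w_6 = (4.38 − 3.26)/2 = 0.56 m; q_6 = 0.19 × 0.82 × 0.56 = 0.08725 m³/s
w_7 = (4.38 − 3.97)/2 = 0.205 m; q_7 = 0.14 × 0.33 × 0.205 = 0.009471 m³/s
Q = Σ qᵢ = 1.767 m³/s

1.77 m³/s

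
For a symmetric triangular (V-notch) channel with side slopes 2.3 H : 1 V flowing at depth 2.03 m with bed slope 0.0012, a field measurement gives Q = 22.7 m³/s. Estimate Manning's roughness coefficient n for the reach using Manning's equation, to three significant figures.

0.0138

A = z·y² = 2.3×2.03² = 9.478 m²
P = 2y√(1+z²) = 2×2.03×√(1+2.3²) = 10.18 m
R = A/P = 9.478/10.18 = 0.9308 m
n = (1/Q)·A·R^(2/3)·S^(1/2) = (1/22.7) × 9.478 × 0.9533 × 0.03464 = 0.01379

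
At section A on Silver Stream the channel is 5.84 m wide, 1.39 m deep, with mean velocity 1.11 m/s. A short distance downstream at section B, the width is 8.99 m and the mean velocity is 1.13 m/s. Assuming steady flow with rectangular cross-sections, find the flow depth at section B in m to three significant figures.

Q = A₁V₁ = (5.84×1.39) × 1.11 = 9.011 m³/s
d₂ = Q/(b₂ V₂) = 9.011/(8.99×1.13) = 0.8870 m

0.887 m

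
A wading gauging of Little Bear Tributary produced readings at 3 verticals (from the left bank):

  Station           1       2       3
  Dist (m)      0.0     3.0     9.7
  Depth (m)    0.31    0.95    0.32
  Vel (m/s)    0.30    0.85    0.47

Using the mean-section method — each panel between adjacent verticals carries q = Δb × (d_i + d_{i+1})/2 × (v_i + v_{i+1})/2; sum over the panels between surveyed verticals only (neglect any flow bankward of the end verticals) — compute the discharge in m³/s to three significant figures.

Panel 1-2: Δb = 3 m, d̄ = (0.31+0.95)/2 = 0.63, v̄ = (0.30+0.85)/2 = 0.575 → q = 3×0.63×0.575 = 1.087 m³/s
Panel 2-3: Δb = 6.7 m, d̄ = (0.95+0.32)/2 = 0.635, v̄ = (0.85+0.47)/2 = 0.66 → q = 6.7×0.635×0.66 = 2.808 m³/s
Q = Σ q = 3.895 m³/s

3.89 m³/s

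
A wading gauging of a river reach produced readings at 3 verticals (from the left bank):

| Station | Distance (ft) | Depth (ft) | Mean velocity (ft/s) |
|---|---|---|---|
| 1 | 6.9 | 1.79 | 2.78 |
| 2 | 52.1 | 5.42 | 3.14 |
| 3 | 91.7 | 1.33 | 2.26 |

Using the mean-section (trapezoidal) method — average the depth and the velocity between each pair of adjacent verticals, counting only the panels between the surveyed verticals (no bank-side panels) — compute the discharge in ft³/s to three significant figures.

Panel 1-2: Δb = 45.2 ft, d̄ = (1.79+5.42)/2 = 3.605, v̄ = (2.78+3.14)/2 = 2.96 → q = 45.2×3.605×2.96 = 482.3 ft³/s
Panel 2-3: Δb = 39.6 ft, d̄ = (5.42+1.33)/2 = 3.375, v̄ = (3.14+2.26)/2 = 2.7 → q = 39.6×3.375×2.7 = 360.9 ft³/s
Q = Σ q = 843.2 ft³/s

843 ft³/s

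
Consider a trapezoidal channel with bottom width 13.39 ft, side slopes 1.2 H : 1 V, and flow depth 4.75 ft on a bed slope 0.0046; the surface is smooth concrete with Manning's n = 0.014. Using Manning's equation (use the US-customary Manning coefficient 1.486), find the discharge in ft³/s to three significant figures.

1420 ft³/s

A = (b + z·y)·y = (13.39 + 1.2×4.75)×4.75 = 90.68 ft²
P = b + 2y√(1+z²) = 13.39 + 2×4.75×√(1+1.2²) = 28.23 ft
R = A/P = 90.68/28.23 = 3.212 ft
Q = (1.486/n)·A·R^(2/3)·S^(1/2) = (1.486/0.014) × 90.68 × 3.212^(2/3) × 0.0046^(1/2) = 1421 ft³/s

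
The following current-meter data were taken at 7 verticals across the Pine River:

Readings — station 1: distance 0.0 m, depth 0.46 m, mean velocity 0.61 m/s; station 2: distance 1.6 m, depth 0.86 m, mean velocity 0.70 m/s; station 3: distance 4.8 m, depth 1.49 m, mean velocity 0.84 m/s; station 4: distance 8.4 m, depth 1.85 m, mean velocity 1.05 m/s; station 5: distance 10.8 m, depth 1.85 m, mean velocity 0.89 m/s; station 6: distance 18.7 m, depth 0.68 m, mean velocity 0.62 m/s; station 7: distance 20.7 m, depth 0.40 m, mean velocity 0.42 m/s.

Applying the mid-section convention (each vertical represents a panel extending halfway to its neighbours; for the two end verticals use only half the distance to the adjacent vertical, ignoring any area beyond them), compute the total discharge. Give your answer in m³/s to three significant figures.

w_1 = (1.6 − 0.0)/2 = 0.8 m; q_1 = 0.61 × 0.46 × 0.8 = 0.2245 m³/s
w_2 = (4.8 − 0.0)/2 = 2.4 m; q_2 = 0.70 × 0.86 × 2.4 = 1.445 m³/s
w_3 = (8.4 − 1.6)/2 = 3.4 m; q_3 = 0.84 × 1.49 × 3.4 = 4.255 m³/s
w_4 = (10.8 − 4.8)/2 = 3 m; q_4 = 1.05 × 1.85 × 3 = 5.828 m³/s
w_5 = (18.7 − 8.4)/2 = 5.15 m; q_5 = 0.89 × 1.85 × 5.15 = 8.479 m³/s
w_6 = (20.7 − 10.8)/2 = 4.95 m; q_6 = 0.62 × 0.68 × 4.95 = 2.087 m³/s
w_7 = (20.7 − 18.7)/2 = 1 m; q_7 = 0.42 × 0.40 × 1 = 0.1680 m³/s
Q = Σ qᵢ = 22.49 m³/s

22.5 m³/s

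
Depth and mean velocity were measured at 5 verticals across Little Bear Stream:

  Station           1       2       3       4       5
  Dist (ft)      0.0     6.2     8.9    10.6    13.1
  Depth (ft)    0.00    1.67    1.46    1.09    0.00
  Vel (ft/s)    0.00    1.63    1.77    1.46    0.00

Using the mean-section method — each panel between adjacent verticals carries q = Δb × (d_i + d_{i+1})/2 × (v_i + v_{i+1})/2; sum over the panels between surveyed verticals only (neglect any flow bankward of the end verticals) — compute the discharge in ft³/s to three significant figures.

15.9 ft³/s

Panel 1-2: Δb = 6.2 ft, d̄ = (0.00+1.67)/2 = 0.835, v̄ = (0.00+1.63)/2 = 0.815 → q = 6.2×0.835×0.815 = 4.219 ft³/s
Panel 2-3: Δb = 2.7 ft, d̄ = (1.67+1.46)/2 = 1.565, v̄ = (1.63+1.77)/2 = 1.7 → q = 2.7×1.565×1.7 = 7.183 ft³/s
Panel 3-4: Δb = 1.7 ft, d̄ = (1.46+1.09)/2 = 1.275, v̄ = (1.77+1.46)/2 = 1.615 → q = 1.7×1.275×1.615 = 3.501 ft³/s
Panel 4-5: Δb = 2.5 ft, d̄ = (1.09+0.00)/2 = 0.545, v̄ = (1.46+0.00)/2 = 0.73 → q = 2.5×0.545×0.73 = 0.9946 ft³/s
Q = Σ q = 15.90 ft³/s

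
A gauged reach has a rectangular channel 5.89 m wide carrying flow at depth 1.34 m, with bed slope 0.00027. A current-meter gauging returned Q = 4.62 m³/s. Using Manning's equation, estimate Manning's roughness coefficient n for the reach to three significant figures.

A = b·y = 5.89 × 1.34 = 7.893 m²
P = b + 2y = 5.89 + 2×1.34 = 8.570 m
R = A/P = 7.893/8.570 = 0.9210 m
n = (1/Q)·A·R^(2/3)·S^(1/2) = (1/4.62) × 7.893 × 0.9466 × 0.01643 = 0.02657

0.0266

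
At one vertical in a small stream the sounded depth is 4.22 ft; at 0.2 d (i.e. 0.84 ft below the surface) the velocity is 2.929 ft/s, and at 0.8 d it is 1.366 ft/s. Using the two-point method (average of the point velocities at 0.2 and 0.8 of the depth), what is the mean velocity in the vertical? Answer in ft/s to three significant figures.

v̄ = (2.929 + 1.366) / 2 = 2.148 ft/s

2.15 ft/s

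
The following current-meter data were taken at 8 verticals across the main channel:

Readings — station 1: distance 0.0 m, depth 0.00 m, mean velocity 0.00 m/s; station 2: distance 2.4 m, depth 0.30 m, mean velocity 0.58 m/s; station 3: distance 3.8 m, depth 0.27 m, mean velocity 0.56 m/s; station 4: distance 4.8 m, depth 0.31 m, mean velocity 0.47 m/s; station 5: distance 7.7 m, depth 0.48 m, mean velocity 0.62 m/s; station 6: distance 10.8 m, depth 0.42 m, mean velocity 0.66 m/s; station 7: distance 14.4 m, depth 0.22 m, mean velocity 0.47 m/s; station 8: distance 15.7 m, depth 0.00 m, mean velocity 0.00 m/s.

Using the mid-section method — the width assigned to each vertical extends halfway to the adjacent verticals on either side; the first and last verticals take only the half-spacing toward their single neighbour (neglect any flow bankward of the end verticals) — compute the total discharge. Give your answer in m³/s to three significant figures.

w_2 = (3.8 − 0.0)/2 = 1.9 m; q_2 = 0.58 × 0.30 × 1.9 = 0.3306 m³/s
w_3 = (4.8 − 2.4)/2 = 1.2 m; q_3 = 0.56 × 0.27 × 1.2 = 0.1814 m³/s
w_4 = (7.7 − 3.8)/2 = 1.95 m; q_4 = 0.47 × 0.31 × 1.95 = 0.2841 m³/s
w_5 = (10.8 − 4.8)/2 = 3 m; q_5 = 0.62 × 0.48 × 3 = 0.8928 m³/s
w_6 = (14.4 − 7.7)/2 = 3.35 m; q_6 = 0.66 × 0.42 × 3.35 = 0.9286 m³/s
w_7 = (15.7 − 10.8)/2 = 2.45 m; q_7 = 0.47 × 0.22 × 2.45 = 0.2533 m³/s
Stations 1, 8 contribute zero (depth or velocity is 0).
Q = Σ qᵢ = 2.871 m³/s

2.87 m³/s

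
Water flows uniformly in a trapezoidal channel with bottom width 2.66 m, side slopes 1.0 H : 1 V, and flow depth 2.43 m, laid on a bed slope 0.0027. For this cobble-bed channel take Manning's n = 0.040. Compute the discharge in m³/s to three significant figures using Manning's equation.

19.1 m³/s

A = (b + z·y)·y = (2.66 + 1.0×2.43)×2.43 = 12.37 m²
P = b + 2y√(1+z²) = 2.66 + 2×2.43×√(1+1.0²) = 9.533 m
R = A/P = 12.37/9.533 = 1.297 m
Q = (1/n)·A·R^(2/3)·S^(1/2) = (1/0.040) × 12.37 × 1.297^(2/3) × 0.0027^(1/2) = 19.11 m³/s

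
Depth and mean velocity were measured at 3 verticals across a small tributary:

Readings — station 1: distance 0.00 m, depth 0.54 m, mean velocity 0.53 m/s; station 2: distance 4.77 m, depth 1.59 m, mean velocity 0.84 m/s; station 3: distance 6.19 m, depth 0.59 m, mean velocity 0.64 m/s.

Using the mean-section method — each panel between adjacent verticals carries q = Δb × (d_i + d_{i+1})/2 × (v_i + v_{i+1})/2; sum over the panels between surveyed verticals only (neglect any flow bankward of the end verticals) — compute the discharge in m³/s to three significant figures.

Panel 1-2: Δb = 4.77 m, d̄ = (0.54+1.59)/2 = 1.065, v̄ = (0.53+0.84)/2 = 0.685 → q = 4.77×1.065×0.685 = 3.480 m³/s
Panel 2-3: Δb = 1.42 m, d̄ = (1.59+0.59)/2 = 1.09, v̄ = (0.84+0.64)/2 = 0.74 → q = 1.42×1.09×0.74 = 1.145 m³/s
Q = Σ q = 4.625 m³/s

4.63 m³/s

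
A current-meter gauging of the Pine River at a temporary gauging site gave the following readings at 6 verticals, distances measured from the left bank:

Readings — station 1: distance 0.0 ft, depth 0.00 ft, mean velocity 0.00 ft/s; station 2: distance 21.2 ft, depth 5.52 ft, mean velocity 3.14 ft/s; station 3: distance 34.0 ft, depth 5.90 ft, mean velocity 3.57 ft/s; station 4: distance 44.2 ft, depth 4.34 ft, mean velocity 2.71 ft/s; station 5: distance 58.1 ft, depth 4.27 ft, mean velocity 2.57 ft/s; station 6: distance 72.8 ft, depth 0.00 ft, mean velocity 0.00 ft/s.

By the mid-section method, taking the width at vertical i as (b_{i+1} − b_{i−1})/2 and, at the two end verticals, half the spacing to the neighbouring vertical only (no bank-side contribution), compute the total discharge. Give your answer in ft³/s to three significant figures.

836 ft³/s

w_2 = (34.0 − 0.0)/2 = 17 ft; q_2 = 3.14 × 5.52 × 17 = 294.7 ft³/s
w_3 = (44.2 − 21.2)/2 = 11.5 ft; q_3 = 3.57 × 5.90 × 11.5 = 242.2 ft³/s
w_4 = (58.1 − 34.0)/2 = 12.05 ft; q_4 = 2.71 × 4.34 × 12.05 = 141.7 ft³/s
w_5 = (72.8 − 44.2)/2 = 14.3 ft; q_5 = 2.57 × 4.27 × 14.3 = 156.9 ft³/s
Stations 1, 6 contribute zero (depth or velocity is 0).
Q = Σ qᵢ = 835.5 ft³/s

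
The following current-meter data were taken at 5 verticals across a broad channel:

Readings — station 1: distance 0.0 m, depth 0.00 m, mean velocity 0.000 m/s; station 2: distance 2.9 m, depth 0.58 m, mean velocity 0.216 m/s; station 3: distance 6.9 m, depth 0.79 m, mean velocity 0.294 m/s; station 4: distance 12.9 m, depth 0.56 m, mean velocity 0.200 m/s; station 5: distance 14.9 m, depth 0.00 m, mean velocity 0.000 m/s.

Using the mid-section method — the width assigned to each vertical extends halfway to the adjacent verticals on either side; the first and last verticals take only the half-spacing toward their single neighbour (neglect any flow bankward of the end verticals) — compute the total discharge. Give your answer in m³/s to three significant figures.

2.04 m³/s

w_2 = (6.9 − 0.0)/2 = 3.45 m; q_2 = 0.216 × 0.58 × 3.45 = 0.4322 m³/s
w_3 = (12.9 − 2.9)/2 = 5 m; q_3 = 0.294 × 0.79 × 5 = 1.161 m³/s
w_4 = (14.9 − 6.9)/2 = 4 m; q_4 = 0.200 × 0.56 × 4 = 0.4480 m³/s
Stations 1, 5 contribute zero (depth or velocity is 0).
Q = Σ qᵢ = 2.042 m³/s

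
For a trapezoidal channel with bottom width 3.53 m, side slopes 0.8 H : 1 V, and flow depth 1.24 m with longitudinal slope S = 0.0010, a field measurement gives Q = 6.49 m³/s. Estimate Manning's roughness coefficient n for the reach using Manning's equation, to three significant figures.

A = (b + z·y)·y = (3.53 + 0.8×1.24)×1.24 = 5.607 m²
P = b + 2y√(1+z²) = 3.53 + 2×1.24×√(1+0.8²) = 6.706 m
R = A/P = 5.607/6.706 = 0.8362 m
n = (1/Q)·A·R^(2/3)·S^(1/2) = (1/6.49) × 5.607 × 0.8876 × 0.03162 = 0.02425

0.0242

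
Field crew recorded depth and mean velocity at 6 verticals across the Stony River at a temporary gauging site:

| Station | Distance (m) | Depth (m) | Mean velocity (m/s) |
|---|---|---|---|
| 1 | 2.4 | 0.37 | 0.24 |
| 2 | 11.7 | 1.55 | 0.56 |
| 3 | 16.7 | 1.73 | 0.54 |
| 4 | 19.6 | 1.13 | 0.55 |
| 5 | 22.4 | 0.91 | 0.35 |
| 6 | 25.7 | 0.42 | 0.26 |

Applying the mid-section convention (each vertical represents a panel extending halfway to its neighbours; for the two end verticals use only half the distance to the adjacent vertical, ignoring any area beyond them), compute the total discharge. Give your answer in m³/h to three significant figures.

w_1 = (11.7 − 2.4)/2 = 4.65 m; q_1 = 0.24 × 0.37 × 4.65 = 0.4129 m³/s
w_2 = (16.7 − 2.4)/2 = 7.15 m; q_2 = 0.56 × 1.55 × 7.15 = 6.206 m³/s
w_3 = (19.6 − 11.7)/2 = 3.95 m; q_3 = 0.54 × 1.73 × 3.95 = 3.690 m³/s
w_4 = (22.4 − 16.7)/2 = 2.85 m; q_4 = 0.55 × 1.13 × 2.85 = 1.771 m³/s
w_5 = (25.7 − 19.6)/2 = 3.05 m; q_5 = 0.35 × 0.91 × 3.05 = 0.9714 m³/s
w_6 = (25.7 − 22.4)/2 = 1.65 m; q_6 = 0.26 × 0.42 × 1.65 = 0.1802 m³/s
Q = Σ qᵢ = 13.23 m³/s
= 13.23 × 3600 = 47640 m³/h

47600 m³/h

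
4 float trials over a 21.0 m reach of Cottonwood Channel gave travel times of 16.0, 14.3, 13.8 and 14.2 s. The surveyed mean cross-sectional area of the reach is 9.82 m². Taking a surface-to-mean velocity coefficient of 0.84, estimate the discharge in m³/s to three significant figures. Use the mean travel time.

11.9 m³/s

t̄ = (16.0 + 14.3 + 13.8 + 14.2) / 4 = 14.575 s
v_surface = L / t̄ = 21.0 / 14.575 = 1.441 m/s
v_mean = 0.84 × 1.441 = 1.210 m/s
Q = A × v_mean = 9.82 × 1.210 = 11.89 m³/s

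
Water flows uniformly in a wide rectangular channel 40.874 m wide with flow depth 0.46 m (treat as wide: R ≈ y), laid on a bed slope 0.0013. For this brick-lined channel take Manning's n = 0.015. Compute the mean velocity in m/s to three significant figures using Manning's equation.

A = b·y = 40.874 × 0.46 = 18.80 m²
Wide channel: R ≈ y = 0.46 m
Q = (1/n)·A·R^(2/3)·S^(1/2) = (1/0.015) × 18.80 × 0.4600^(2/3) × 0.0013^(1/2) = 26.93 m³/s
V = Q/A = 26.93/18.80 = 1.432 m/s

1.43 m/s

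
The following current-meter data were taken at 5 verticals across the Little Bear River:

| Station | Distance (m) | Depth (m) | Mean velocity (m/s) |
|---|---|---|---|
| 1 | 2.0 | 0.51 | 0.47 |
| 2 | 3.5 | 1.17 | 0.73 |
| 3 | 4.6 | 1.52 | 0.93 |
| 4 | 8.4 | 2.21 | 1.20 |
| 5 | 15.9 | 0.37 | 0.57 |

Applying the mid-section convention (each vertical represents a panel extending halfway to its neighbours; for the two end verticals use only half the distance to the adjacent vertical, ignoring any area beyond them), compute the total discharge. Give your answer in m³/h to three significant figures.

73900 m³/h

w_1 = (3.5 − 2.0)/2 = 0.75 m; q_1 = 0.47 × 0.51 × 0.75 = 0.1798 m³/s
w_2 = (4.6 − 2.0)/2 = 1.3 m; q_2 = 0.73 × 1.17 × 1.3 = 1.110 m³/s
w_3 = (8.4 − 3.5)/2 = 2.45 m; q_3 = 0.93 × 1.52 × 2.45 = 3.463 m³/s
w_4 = (15.9 − 4.6)/2 = 5.65 m; q_4 = 1.20 × 2.21 × 5.65 = 14.98 m³/s
w_5 = (15.9 − 8.4)/2 = 3.75 m; q_5 = 0.57 × 0.37 × 3.75 = 0.7909 m³/s
Q = Σ qᵢ = 20.53 m³/s
= 20.53 × 3600 = 73900 m³/h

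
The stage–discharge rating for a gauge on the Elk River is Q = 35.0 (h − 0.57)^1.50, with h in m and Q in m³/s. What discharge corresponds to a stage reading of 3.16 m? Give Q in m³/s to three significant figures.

146 m³/s

Q = 35.0 × (3.16 − 0.57)^1.50 = 35.0 × 2.59^1.50 = 145.9 m³/s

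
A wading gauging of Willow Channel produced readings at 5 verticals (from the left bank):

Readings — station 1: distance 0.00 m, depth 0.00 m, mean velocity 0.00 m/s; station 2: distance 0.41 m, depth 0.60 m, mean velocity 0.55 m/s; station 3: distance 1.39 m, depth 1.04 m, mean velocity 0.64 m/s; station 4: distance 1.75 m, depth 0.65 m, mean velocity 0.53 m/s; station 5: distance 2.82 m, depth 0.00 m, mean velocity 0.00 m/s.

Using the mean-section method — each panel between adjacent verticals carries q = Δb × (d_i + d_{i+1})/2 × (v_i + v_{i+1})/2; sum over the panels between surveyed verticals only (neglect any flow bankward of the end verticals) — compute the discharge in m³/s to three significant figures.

0.782 m³/s

Panel 1-2: Δb = 0.41 m, d̄ = (0.00+0.60)/2 = 0.3, v̄ = (0.00+0.55)/2 = 0.275 → q = 0.41×0.3×0.275 = 0.03383 m³/s
Panel 2-3: Δb = 0.98 m, d̄ = (0.60+1.04)/2 = 0.82, v̄ = (0.55+0.64)/2 = 0.595 → q = 0.98×0.82×0.595 = 0.4781 m³/s
Panel 3-4: Δb = 0.36 m, d̄ = (1.04+0.65)/2 = 0.845, v̄ = (0.64+0.53)/2 = 0.585 → q = 0.36×0.845×0.585 = 0.1780 m³/s
Panel 4-5: Δb = 1.07 m, d̄ = (0.65+0.00)/2 = 0.325, v̄ = (0.53+0.00)/2 = 0.265 → q = 1.07×0.325×0.265 = 0.09215 m³/s
Q = Σ q = 0.7821 m³/s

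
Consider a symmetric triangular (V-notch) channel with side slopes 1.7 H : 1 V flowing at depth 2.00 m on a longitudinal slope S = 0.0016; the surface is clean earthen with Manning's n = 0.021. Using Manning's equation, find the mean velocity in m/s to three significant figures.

A = z·y² = 1.7×2.00² = 6.800 m²
P = 2y√(1+z²) = 2×2.00×√(1+1.7²) = 7.889 m
R = A/P = 6.800/7.889 = 0.8619 m
Q = (1/n)·A·R^(2/3)·S^(1/2) = (1/0.021) × 6.800 × 0.8619^(2/3) × 0.0016^(1/2) = 11.73 m³/s
V = Q/A = 11.73/6.800 = 1.725 m/s

1.73 m/s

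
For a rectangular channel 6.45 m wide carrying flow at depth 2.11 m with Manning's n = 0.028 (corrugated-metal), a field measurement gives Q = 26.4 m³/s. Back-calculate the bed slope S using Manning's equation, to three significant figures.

A = b·y = 6.45 × 2.11 = 13.61 m²
P = b + 2y = 6.45 + 2×2.11 = 10.67 m
R = A/P = 13.61/10.67 = 1.275 m
S = (Q·n / (1·A·R^(2/3)))² = (26.4×0.028 / (1×13.61×1.176))² = 0.002133

0.00213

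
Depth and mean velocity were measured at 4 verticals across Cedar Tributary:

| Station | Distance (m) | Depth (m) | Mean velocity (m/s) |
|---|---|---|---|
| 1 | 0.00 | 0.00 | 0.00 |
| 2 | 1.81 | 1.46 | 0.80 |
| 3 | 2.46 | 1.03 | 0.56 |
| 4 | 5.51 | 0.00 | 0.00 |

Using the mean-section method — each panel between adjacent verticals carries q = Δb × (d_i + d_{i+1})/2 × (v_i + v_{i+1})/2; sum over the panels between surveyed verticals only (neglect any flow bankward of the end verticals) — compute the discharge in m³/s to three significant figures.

Panel 1-2: Δb = 1.81 m, d̄ = (0.00+1.46)/2 = 0.73, v̄ = (0.00+0.80)/2 = 0.4 → q = 1.81×0.73×0.4 = 0.5285 m³/s
Panel 2-3: Δb = 0.65 m, d̄ = (1.46+1.03)/2 = 1.245, v̄ = (0.80+0.56)/2 = 0.68 → q = 0.65×1.245×0.68 = 0.5503 m³/s
Panel 3-4: Δb = 3.05 m, d̄ = (1.03+0.00)/2 = 0.515, v̄ = (0.56+0.00)/2 = 0.28 → q = 3.05×0.515×0.28 = 0.4398 m³/s
Q = Σ q = 1.519 m³/s

1.52 m³/s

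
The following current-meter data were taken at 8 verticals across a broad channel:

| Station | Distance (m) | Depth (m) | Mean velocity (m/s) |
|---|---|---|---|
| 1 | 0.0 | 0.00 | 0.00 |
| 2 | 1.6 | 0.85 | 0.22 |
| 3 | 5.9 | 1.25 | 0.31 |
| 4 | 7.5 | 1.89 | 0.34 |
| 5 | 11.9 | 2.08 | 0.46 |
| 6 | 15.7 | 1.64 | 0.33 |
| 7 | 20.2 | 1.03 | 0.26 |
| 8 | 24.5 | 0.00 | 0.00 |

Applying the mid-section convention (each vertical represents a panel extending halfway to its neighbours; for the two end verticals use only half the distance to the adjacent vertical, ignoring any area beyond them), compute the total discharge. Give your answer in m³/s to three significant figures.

w_2 = (5.9 − 0.0)/2 = 2.95 m; q_2 = 0.22 × 0.85 × 2.95 = 0.5517 m³/s
w_3 = (7.5 − 1.6)/2 = 2.95 m; q_3 = 0.31 × 1.25 × 2.95 = 1.143 m³/s
w_4 = (11.9 − 5.9)/2 = 3 m; q_4 = 0.34 × 1.89 × 3 = 1.928 m³/s
w_5 = (15.7 − 7.5)/2 = 4.1 m; q_5 = 0.46 × 2.08 × 4.1 = 3.923 m³/s
w_6 = (20.2 − 11.9)/2 = 4.15 m; q_6 = 0.33 × 1.64 × 4.15 = 2.246 m³/s
w_7 = (24.5 − 15.7)/2 = 4.4 m; q_7 = 0.26 × 1.03 × 4.4 = 1.178 m³/s
Stations 1, 8 contribute zero (depth or velocity is 0).
Q = Σ qᵢ = 10.97 m³/s

11.0 m³/s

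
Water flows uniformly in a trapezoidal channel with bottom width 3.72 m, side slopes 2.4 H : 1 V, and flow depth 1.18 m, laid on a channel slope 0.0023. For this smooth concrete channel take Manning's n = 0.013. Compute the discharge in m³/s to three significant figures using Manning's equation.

24.3 m³/s

A = (b + z·y)·y = (3.72 + 2.4×1.18)×1.18 = 7.731 m²
P = b + 2y√(1+z²) = 3.72 + 2×1.18×√(1+2.4²) = 9.856 m
R = A/P = 7.731/9.856 = 0.7844 m
Q = (1/n)·A·R^(2/3)·S^(1/2) = (1/0.013) × 7.731 × 0.7844^(2/3) × 0.0023^(1/2) = 24.26 m³/s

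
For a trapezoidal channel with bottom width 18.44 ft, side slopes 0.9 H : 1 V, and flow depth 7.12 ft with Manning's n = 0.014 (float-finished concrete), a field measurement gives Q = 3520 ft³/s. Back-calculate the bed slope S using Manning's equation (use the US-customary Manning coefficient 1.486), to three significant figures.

A = (b + z·y)·y = (18.44 + 0.9×7.12)×7.12 = 176.9 ft²
P = b + 2y√(1+z²) = 18.44 + 2×7.12×√(1+0.9²) = 37.60 ft
R = A/P = 176.9/37.60 = 4.706 ft
S = (Q·n / (1.486·A·R^(2/3)))² = (3520×0.014 / (1.486×176.9×2.808))² = 0.004456

0.00446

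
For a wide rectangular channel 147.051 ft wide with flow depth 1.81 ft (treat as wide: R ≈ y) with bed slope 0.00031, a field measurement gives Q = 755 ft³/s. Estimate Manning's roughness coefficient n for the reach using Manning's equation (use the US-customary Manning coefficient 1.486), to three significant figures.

0.0137

A = b·y = 147.051 × 1.81 = 266.2 ft²
Wide channel: R ≈ y = 1.81 ft
n = (1.486/Q)·A·R^(2/3)·S^(1/2) = (1.486/755) × 266.2 × 1.485 × 0.01761 = 0.01370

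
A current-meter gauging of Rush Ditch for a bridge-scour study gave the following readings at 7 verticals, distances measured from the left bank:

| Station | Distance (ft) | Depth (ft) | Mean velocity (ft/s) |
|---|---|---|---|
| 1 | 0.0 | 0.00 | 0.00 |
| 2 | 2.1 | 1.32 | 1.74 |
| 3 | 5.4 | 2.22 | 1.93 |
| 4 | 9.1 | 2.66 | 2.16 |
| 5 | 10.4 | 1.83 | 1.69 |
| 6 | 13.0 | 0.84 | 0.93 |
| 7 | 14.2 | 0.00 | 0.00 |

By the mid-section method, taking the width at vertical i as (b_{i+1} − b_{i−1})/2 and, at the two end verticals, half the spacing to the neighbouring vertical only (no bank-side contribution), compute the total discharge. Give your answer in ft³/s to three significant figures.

w_2 = (5.4 − 0.0)/2 = 2.7 ft; q_2 = 1.74 × 1.32 × 2.7 = 6.201 ft³/s
w_3 = (9.1 − 2.1)/2 = 3.5 ft; q_3 = 1.93 × 2.22 × 3.5 = 15.00 ft³/s
w_4 = (10.4 − 5.4)/2 = 2.5 ft; q_4 = 2.16 × 2.66 × 2.5 = 14.36 ft³/s
w_5 = (13.0 − 9.1)/2 = 1.95 ft; q_5 = 1.69 × 1.83 × 1.95 = 6.031 ft³/s
w_6 = (14.2 − 10.4)/2 = 1.9 ft; q_6 = 0.93 × 0.84 × 1.9 = 1.484 ft³/s
Stations 1, 7 contribute zero (depth or velocity is 0).
Q = Σ qᵢ = 43.08 ft³/s

43.1 ft³/s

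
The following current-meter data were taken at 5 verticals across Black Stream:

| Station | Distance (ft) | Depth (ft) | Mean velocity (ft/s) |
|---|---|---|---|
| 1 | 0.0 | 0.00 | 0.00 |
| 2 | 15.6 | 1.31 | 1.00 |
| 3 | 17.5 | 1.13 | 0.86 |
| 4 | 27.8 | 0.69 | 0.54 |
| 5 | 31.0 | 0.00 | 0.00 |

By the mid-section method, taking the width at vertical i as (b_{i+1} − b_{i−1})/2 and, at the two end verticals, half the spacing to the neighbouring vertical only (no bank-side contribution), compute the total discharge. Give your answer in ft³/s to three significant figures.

19.9 ft³/s

w_2 = (17.5 − 0.0)/2 = 8.75 ft; q_2 = 1.00 × 1.31 × 8.75 = 11.46 ft³/s
w_3 = (27.8 − 15.6)/2 = 6.1 ft; q_3 = 0.86 × 1.13 × 6.1 = 5.928 ft³/s
w_4 = (31.0 − 17.5)/2 = 6.75 ft; q_4 = 0.54 × 0.69 × 6.75 = 2.515 ft³/s
Stations 1, 5 contribute zero (depth or velocity is 0).
Q = Σ qᵢ = 19.91 ft³/s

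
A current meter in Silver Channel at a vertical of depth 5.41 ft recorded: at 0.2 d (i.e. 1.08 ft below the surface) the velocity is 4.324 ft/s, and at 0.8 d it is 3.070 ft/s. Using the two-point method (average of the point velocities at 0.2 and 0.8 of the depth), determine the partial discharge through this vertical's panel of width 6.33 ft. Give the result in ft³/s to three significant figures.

v̄ = (4.324 + 3.070) / 2 = 3.697 ft/s
q = v̄ × d × w = 3.697 × 5.41 × 6.33 = 126.6 ft³/s

127 ft³/s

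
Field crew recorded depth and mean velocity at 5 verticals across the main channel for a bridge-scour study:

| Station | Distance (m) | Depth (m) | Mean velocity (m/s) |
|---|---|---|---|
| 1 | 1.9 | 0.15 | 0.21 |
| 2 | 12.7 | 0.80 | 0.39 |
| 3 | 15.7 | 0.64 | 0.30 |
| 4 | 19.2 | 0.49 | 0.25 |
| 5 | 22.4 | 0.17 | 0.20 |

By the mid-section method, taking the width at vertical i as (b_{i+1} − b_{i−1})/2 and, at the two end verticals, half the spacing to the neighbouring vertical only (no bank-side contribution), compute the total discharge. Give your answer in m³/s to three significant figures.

3.41 m³/s

w_1 = (12.7 − 1.9)/2 = 5.4 m; q_1 = 0.21 × 0.15 × 5.4 = 0.1701 m³/s
w_2 = (15.7 − 1.9)/2 = 6.9 m; q_2 = 0.39 × 0.80 × 6.9 = 2.153 m³/s
w_3 = (19.2 − 12.7)/2 = 3.25 m; q_3 = 0.30 × 0.64 × 3.25 = 0.6240 m³/s
w_4 = (22.4 − 15.7)/2 = 3.35 m; q_4 = 0.25 × 0.49 × 3.35 = 0.4104 m³/s
w_5 = (22.4 − 19.2)/2 = 1.6 m; q_5 = 0.20 × 0.17 × 1.6 = 0.05440 m³/s
Q = Σ qᵢ = 3.412 m³/s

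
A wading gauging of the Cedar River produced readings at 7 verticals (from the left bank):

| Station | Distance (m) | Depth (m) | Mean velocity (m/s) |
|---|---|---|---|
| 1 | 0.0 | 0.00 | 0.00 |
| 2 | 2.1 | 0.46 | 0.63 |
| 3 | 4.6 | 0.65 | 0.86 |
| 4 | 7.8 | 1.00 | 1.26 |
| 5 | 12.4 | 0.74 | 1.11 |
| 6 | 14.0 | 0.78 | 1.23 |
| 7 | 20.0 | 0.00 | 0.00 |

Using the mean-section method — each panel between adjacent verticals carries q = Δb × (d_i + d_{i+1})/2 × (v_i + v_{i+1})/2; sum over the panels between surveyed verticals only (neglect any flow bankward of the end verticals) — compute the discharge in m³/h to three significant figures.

41700 m³/h

Panel 1-2: Δb = 2.1 m, d̄ = (0.00+0.46)/2 = 0.23, v̄ = (0.00+0.63)/2 = 0.315 → q = 2.1×0.23×0.315 = 0.1521 m³/s
Panel 2-3: Δb = 2.5 m, d̄ = (0.46+0.65)/2 = 0.555, v̄ = (0.63+0.86)/2 = 0.745 → q = 2.5×0.555×0.745 = 1.034 m³/s
Panel 3-4: Δb = 3.2 m, d̄ = (0.65+1.00)/2 = 0.825, v̄ = (0.86+1.26)/2 = 1.06 → q = 3.2×0.825×1.06 = 2.798 m³/s
Panel 4-5: Δb = 4.6 m, d̄ = (1.00+0.74)/2 = 0.87, v̄ = (1.26+1.11)/2 = 1.185 → q = 4.6×0.87×1.185 = 4.742 m³/s
Panel 5-6: Δb = 1.6 m, d̄ = (0.74+0.78)/2 = 0.76, v̄ = (1.11+1.23)/2 = 1.17 → q = 1.6×0.76×1.17 = 1.423 m³/s
Panel 6-7: Δb = 6 m, d̄ = (0.78+0.00)/2 = 0.39, v̄ = (1.23+0.00)/2 = 0.615 → q = 6×0.39×0.615 = 1.439 m³/s
Q = Σ q = 11.59 m³/s
= 11.59 × 3600 = 41720 m³/h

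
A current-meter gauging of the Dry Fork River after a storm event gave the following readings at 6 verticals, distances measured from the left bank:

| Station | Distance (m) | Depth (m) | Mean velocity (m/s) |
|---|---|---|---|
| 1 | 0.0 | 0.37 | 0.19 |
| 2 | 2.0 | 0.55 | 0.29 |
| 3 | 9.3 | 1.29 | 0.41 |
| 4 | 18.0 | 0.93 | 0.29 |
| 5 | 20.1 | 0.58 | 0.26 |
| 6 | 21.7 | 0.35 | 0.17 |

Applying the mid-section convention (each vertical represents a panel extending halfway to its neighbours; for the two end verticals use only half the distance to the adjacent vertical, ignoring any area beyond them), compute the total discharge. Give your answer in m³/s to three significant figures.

w_1 = (2.0 − 0.0)/2 = 1 m; q_1 = 0.19 × 0.37 × 1 = 0.07030 m³/s
w_2 = (9.3 − 0.0)/2 = 4.65 m; q_2 = 0.29 × 0.55 × 4.65 = 0.7417 m³/s
w_3 = (18.0 − 2.0)/2 = 8 m; q_3 = 0.41 × 1.29 × 8 = 4.231 m³/s
w_4 = (20.1 − 9.3)/2 = 5.4 m; q_4 = 0.29 × 0.93 × 5.4 = 1.456 m³/s
w_5 = (21.7 − 18.0)/2 = 1.85 m; q_5 = 0.26 × 0.58 × 1.85 = 0.2790 m³/s
w_6 = (21.7 − 20.1)/2 = 0.8 m; q_6 = 0.17 × 0.35 × 0.8 = 0.04760 m³/s
Q = Σ qᵢ = 6.826 m³/s

6.83 m³/s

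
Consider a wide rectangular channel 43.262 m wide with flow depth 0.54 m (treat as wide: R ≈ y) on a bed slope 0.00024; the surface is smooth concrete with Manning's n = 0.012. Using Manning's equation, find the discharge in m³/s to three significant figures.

20.0 m³/s

A = b·y = 43.262 × 0.54 = 23.36 m²
Wide channel: R ≈ y = 0.54 m
Q = (1/n)·A·R^(2/3)·S^(1/2) = (1/0.012) × 23.36 × 0.5400^(2/3) × 0.00024^(1/2) = 20.00 m³/s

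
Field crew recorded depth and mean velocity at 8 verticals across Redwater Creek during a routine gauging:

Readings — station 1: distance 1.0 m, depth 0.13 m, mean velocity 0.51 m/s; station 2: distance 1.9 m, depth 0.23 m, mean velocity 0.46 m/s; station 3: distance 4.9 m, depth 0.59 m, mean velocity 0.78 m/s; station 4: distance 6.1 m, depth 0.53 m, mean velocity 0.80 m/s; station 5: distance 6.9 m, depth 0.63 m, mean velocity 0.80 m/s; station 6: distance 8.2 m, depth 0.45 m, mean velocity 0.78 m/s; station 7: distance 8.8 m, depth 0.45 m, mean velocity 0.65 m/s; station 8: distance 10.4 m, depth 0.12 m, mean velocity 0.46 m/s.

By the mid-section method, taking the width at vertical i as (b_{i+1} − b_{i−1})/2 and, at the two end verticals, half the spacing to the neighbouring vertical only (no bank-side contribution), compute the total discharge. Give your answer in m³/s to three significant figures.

2.86 m³/s

w_1 = (1.9 − 1.0)/2 = 0.45 m; q_1 = 0.51 × 0.13 × 0.45 = 0.02984 m³/s
w_2 = (4.9 − 1.0)/2 = 1.95 m; q_2 = 0.46 × 0.23 × 1.95 = 0.2063 m³/s
w_3 = (6.1 − 1.9)/2 = 2.1 m; q_3 = 0.78 × 0.59 × 2.1 = 0.9664 m³/s
w_4 = (6.9 − 4.9)/2 = 1 m; q_4 = 0.80 × 0.53 × 1 = 0.4240 m³/s
w_5 = (8.2 − 6.1)/2 = 1.05 m; q_5 = 0.80 × 0.63 × 1.05 = 0.5292 m³/s
w_6 = (8.8 − 6.9)/2 = 0.95 m; q_6 = 0.78 × 0.45 × 0.95 = 0.3335 m³/s
w_7 = (10.4 − 8.2)/2 = 1.1 m; q_7 = 0.65 × 0.45 × 1.1 = 0.3218 m³/s
w_8 = (10.4 − 8.8)/2 = 0.8 m; q_8 = 0.46 × 0.12 × 0.8 = 0.04416 m³/s
Q = Σ qᵢ = 2.855 m³/s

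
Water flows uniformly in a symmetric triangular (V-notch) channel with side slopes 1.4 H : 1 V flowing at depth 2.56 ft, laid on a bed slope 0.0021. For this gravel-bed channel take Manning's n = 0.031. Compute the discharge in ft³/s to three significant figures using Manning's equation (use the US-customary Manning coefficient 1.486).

20.7 ft³/s

A = z·y² = 1.4×2.56² = 9.175 ft²
P = 2y√(1+z²) = 2×2.56×√(1+1.4²) = 8.809 ft
R = A/P = 9.175/8.809 = 1.042 ft
Q = (1.486/n)·A·R^(2/3)·S^(1/2) = (1.486/0.031) × 9.175 × 1.042^(2/3) × 0.0021^(1/2) = 20.71 ft³/s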